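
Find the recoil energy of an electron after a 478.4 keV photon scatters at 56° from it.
139.7543 keV

By energy conservation: K_e = E_initial - E_final

First find the scattered photon energy:
Initial wavelength: λ = hc/E = 2.5916 pm
Compton shift: Δλ = λ_C(1 - cos(56°)) = 1.0695 pm
Final wavelength: λ' = 2.5916 + 1.0695 = 3.6612 pm
Final photon energy: E' = hc/λ' = 338.6457 keV

Electron kinetic energy:
K_e = E - E' = 478.4000 - 338.6457 = 139.7543 keV

(Intermediate values are shown rounded; full precision is carried through to the final answer.)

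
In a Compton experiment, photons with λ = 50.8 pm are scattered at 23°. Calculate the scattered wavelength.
50.9929 pm

Using the Compton scattering formula:
λ' = λ + Δλ = λ + λ_C(1 - cos θ)

Given:
- Initial wavelength λ = 50.8 pm
- Scattering angle θ = 23°
- Compton wavelength λ_C ≈ 2.4263 pm

Calculate the shift:
Δλ = 2.4263 × (1 - cos(23°))
Δλ = 2.4263 × 0.0795
Δλ = 0.1929 pm

Final wavelength:
λ' = 50.8 + 0.1929 = 50.9929 pm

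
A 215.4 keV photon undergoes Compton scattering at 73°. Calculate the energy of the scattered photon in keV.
165.9112 keV

First convert energy to wavelength:
λ = hc/E, with hc ≈ 1239.842 keV·pm (i.e. 1239.842 eV·nm)

For E = 215.4 keV = 215400 eV:
λ = 1239.842 keV·pm / 215.4 keV
λ = 5.7560 pm

Calculate the Compton shift:
Δλ = λ_C(1 - cos(73°)) = 2.4263 × 0.7076
Δλ = 1.7169 pm

Final wavelength:
λ' = 5.7560 + 1.7169 = 7.4729 pm

Final energy:
E' = hc/λ' = 1239.842 / 7.4729 = 165.9112 keV

(Intermediate values are shown rounded; full precision is carried through to the final answer.)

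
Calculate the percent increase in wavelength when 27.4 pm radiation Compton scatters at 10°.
0.1345%

Calculate the Compton shift:
Δλ = λ_C(1 - cos(10°))
Δλ = 2.4263 × (1 - cos(10°))
Δλ = 2.4263 × 0.0152
Δλ = 0.0369 pm

Percentage change:
(Δλ/λ₀) × 100 = (0.0369/27.4) × 100
= 0.1345%

(Intermediate values are shown rounded; full precision is carried through to the final answer.)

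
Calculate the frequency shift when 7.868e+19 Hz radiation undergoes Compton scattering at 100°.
3.365e+19 Hz (decrease)

Convert frequency to wavelength (c = 299792458 m/s):
λ₀ = c/f₀ = 299792458/7.868e+19 = 3.8102753e-12 m = 3.8103 pm

Calculate Compton shift:
Δλ = λ_C(1 - cos(100°)) = 2.8476 pm

Final wavelength:
λ' = λ₀ + Δλ = 3.8103 + 2.8476 = 6.6579 pm

Final frequency:
f' = c/λ' = 299792458/6.6579099e-12 = 4.5028014e+19 Hz

Frequency shift (decrease):
Δf = f₀ - f' = 7.868e+19 - 4.5028014e+19 = 3.365e+19 Hz

(Intermediate values are shown rounded; full precision is carried through to the final answer.)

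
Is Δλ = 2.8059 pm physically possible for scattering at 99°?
Yes, consistent

Calculate the expected shift for θ = 99°:

Δλ_expected = λ_C(1 - cos(99°))
Δλ_expected = 2.4263 × (1 - cos(99°))
Δλ_expected = 2.4263 × 1.1564
Δλ_expected = 2.8059 pm

Given shift: 2.8059 pm
Expected shift: 2.8059 pm
Difference: 0.0000 pm

The values match. This is consistent with Compton scattering at the stated angle.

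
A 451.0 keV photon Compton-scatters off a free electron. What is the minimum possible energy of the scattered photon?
163.1003 keV (at θ = 180°)

The scattered photon has minimum energy when its wavelength is maximum, i.e., when the Compton shift Δλ = λ_C(1 − cos θ) is maximum. This occurs at θ = 180° (backscattering), giving Δλ_max = 2λ_C = 4.8526 pm.

Initial wavelength: λ₀ = hc/E₀ = 2.7491 pm
Maximum final wavelength: λ'_max = λ₀ + 2λ_C = 2.7491 + 4.8526 = 7.6017 pm
Minimum final energy: E'_min = hc/λ'_max = 163.1003 keV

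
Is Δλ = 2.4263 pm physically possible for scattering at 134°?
No, inconsistent

Calculate the expected shift for θ = 134°:

Δλ_expected = λ_C(1 - cos(134°))
Δλ_expected = 2.4263 × (1 - cos(134°))
Δλ_expected = 2.4263 × 1.6947
Δλ_expected = 4.1118 pm

Given shift: 2.4263 pm
Expected shift: 4.1118 pm
Difference: 1.6855 pm

The values do not match. The given shift corresponds to θ ≈ 90.0°, not 134°.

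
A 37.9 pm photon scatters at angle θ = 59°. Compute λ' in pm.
39.0767 pm

Using the Compton scattering formula:
λ' = λ + Δλ = λ + λ_C(1 - cos θ)

Given:
- Initial wavelength λ = 37.9 pm
- Scattering angle θ = 59°
- Compton wavelength λ_C ≈ 2.4263 pm

Calculate the shift:
Δλ = 2.4263 × (1 - cos(59°))
Δλ = 2.4263 × 0.4850
Δλ = 1.1767 pm

Final wavelength:
λ' = 37.9 + 1.1767 = 39.0767 pm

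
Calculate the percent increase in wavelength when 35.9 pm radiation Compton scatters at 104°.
8.3936%

Calculate the Compton shift:
Δλ = λ_C(1 - cos(104°))
Δλ = 2.4263 × (1 - cos(104°))
Δλ = 2.4263 × 1.2419
Δλ = 3.0133 pm

Percentage change:
(Δλ/λ₀) × 100 = (3.0133/35.9) × 100
= 8.3936%

(Intermediate values are shown rounded; full precision is carried through to the final answer.)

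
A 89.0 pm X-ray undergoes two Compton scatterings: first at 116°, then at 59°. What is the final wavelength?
93.6666 pm

Apply Compton shift twice:

First scattering at θ₁ = 116°:
Δλ₁ = λ_C(1 - cos(116°))
Δλ₁ = 2.4263 × 1.4384
Δλ₁ = 3.4899 pm

After first scattering:
λ₁ = 89.0 + 3.4899 = 92.4899 pm

Second scattering at θ₂ = 59°:
Δλ₂ = λ_C(1 - cos(59°))
Δλ₂ = 2.4263 × 0.4850
Δλ₂ = 1.1767 pm

Final wavelength:
λ₂ = 92.4899 + 1.1767 = 93.6666 pm

Total shift: Δλ_total = 3.4899 + 1.1767 = 4.6666 pm

(Intermediate values are shown rounded; full precision is carried through to the final answer.)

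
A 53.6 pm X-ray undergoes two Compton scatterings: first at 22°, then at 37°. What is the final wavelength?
54.2652 pm

Apply Compton shift twice:

First scattering at θ₁ = 22°:
Δλ₁ = λ_C(1 - cos(22°))
Δλ₁ = 2.4263 × 0.0728
Δλ₁ = 0.1767 pm

After first scattering:
λ₁ = 53.6 + 0.1767 = 53.7767 pm

Second scattering at θ₂ = 37°:
Δλ₂ = λ_C(1 - cos(37°))
Δλ₂ = 2.4263 × 0.2014
Δλ₂ = 0.4886 pm

Final wavelength:
λ₂ = 53.7767 + 0.4886 = 54.2652 pm

Total shift: Δλ_total = 0.1767 + 0.4886 = 0.6652 pm

(Intermediate values are shown rounded; full precision is carried through to the final answer.)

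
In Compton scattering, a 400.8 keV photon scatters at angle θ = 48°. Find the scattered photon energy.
318.2174 keV

First convert energy to wavelength:
λ = hc/E, with hc ≈ 1239.842 keV·pm (i.e. 1239.842 eV·nm)

For E = 400.8 keV = 400800 eV:
λ = 1239.842 keV·pm / 400.8 keV
λ = 3.0934 pm

Calculate the Compton shift:
Δλ = λ_C(1 - cos(48°)) = 2.4263 × 0.3309
Δλ = 0.8028 pm

Final wavelength:
λ' = 3.0934 + 0.8028 = 3.8962 pm

Final energy:
E' = hc/λ' = 1239.842 / 3.8962 = 318.2174 keV

(Intermediate values are shown rounded; full precision is carried through to the final answer.)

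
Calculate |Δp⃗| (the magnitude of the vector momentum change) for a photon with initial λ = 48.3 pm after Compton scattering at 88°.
1.8624e-23 kg·m/s

Photon momentum magnitude is p = h/λ.

Initial momentum:
p₀ = h/λ = 6.6261e-34/4.8300e-11 = 1.3719e-23 kg·m/s

After scattering:
λ' = λ + Δλ = 48.3 + 2.3416 = 50.6416 pm
p' = h/λ' = 6.6261e-34/5.0642e-11 = 1.3084e-23 kg·m/s

Momentum is a vector; the scattered photon's direction makes angle θ = 88° with the incident direction. The magnitude of the vector change Δp⃗ = p⃗₀ − p⃗' is found from the law of cosines:
|Δp⃗|² = p₀² + p'² − 2p₀p'cos θ
|Δp⃗|² = (1.3719e-23)² + (1.3084e-23)² − 2·1.3719e-23·1.3084e-23·cos(88°)
|Δp⃗| = 1.8624e-23 kg·m/s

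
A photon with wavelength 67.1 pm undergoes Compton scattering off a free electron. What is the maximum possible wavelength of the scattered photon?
71.9526 pm (at θ = 180°)

The Compton shift is Δλ = λ_C(1 − cos θ).

Since cos θ ranges from −1 to 1, the factor (1 − cos θ) ranges from 0 to 2; the maximum shift occurs at θ = 180° (backscattering):
Δλ_max = 2λ_C = 2 × 2.4263 pm = 4.8526 pm

Maximum scattered wavelength:
λ'_max = λ₀ + Δλ_max = 67.1 + 4.8526 = 71.9526 pm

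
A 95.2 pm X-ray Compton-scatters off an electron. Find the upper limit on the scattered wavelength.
100.0526 pm (at θ = 180°)

The Compton shift is Δλ = λ_C(1 − cos θ).

Since cos θ ranges from −1 to 1, the factor (1 − cos θ) ranges from 0 to 2; the maximum shift occurs at θ = 180° (backscattering):
Δλ_max = 2λ_C = 2 × 2.4263 pm = 4.8526 pm

Maximum scattered wavelength:
λ'_max = λ₀ + Δλ_max = 95.2 + 4.8526 = 100.0526 pm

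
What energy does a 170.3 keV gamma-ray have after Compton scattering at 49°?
152.7868 keV

First convert energy to wavelength:
λ = hc/E, with hc ≈ 1239.842 keV·pm (i.e. 1239.842 eV·nm)

For E = 170.3 keV = 170300 eV:
λ = 1239.842 keV·pm / 170.3 keV
λ = 7.2803 pm

Calculate the Compton shift:
Δλ = λ_C(1 - cos(49°)) = 2.4263 × 0.3439
Δλ = 0.8345 pm

Final wavelength:
λ' = 7.2803 + 0.8345 = 8.1148 pm

Final energy:
E' = hc/λ' = 1239.842 / 8.1148 = 152.7868 keV

(Intermediate values are shown rounded; full precision is carried through to the final answer.)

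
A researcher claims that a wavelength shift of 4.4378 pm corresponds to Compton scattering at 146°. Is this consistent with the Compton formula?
Yes, consistent

Calculate the expected shift for θ = 146°:

Δλ_expected = λ_C(1 - cos(146°))
Δλ_expected = 2.4263 × (1 - cos(146°))
Δλ_expected = 2.4263 × 1.8290
Δλ_expected = 4.4378 pm

Given shift: 4.4378 pm
Expected shift: 4.4378 pm
Difference: 0.0000 pm

The values match. This is consistent with Compton scattering at the stated angle.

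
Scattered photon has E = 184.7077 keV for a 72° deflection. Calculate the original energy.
246.1999 keV

Convert final energy to wavelength (hc ≈ 1239.842 keV·pm):
λ' = hc/E' = 1239.842 / 184.7077 = 6.7125 pm

Calculate the Compton shift:
Δλ = λ_C(1 - cos(72°))
Δλ = 2.4263 × (1 - cos(72°))
Δλ = 1.6765 pm

Initial wavelength:
λ = λ' - Δλ = 6.7125 - 1.6765 = 5.0359 pm

Initial energy:
E = hc/λ = 1239.842 / 5.0359 = 246.1999 keV

(Intermediate values are shown rounded; full precision is carried through to the final answer.)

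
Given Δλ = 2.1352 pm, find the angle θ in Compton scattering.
83.11°

From the Compton formula Δλ = λ_C(1 - cos θ), we can solve for θ:

cos θ = 1 - Δλ/λ_C

Given:
- Δλ = 2.1352 pm
- λ_C = h/(m_e·c) ≈ 2.42631024 pm

cos θ = 1 - 2.1352/2.42631024
cos θ = 1 - 0.880019
cos θ = 0.119981

θ = arccos(0.119981)
θ = 83.11°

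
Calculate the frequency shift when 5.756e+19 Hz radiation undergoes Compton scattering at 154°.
2.702e+19 Hz (decrease)

Convert frequency to wavelength (c = 299792458 m/s):
λ₀ = c/f₀ = 299792458/5.756e+19 = 5.2083471e-12 m = 5.2083 pm

Calculate Compton shift:
Δλ = λ_C(1 - cos(154°)) = 4.6071 pm

Final wavelength:
λ' = λ₀ + Δλ = 5.2083 + 4.6071 = 9.8154 pm

Final frequency:
f' = c/λ' = 299792458/9.8154105e-12 = 3.0543038e+19 Hz

Frequency shift (decrease):
Δf = f₀ - f' = 5.756e+19 - 3.0543038e+19 = 2.702e+19 Hz

(Intermediate values are shown rounded; full precision is carried through to the final answer.)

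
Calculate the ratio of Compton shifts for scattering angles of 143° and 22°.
143° produces the larger shift by a factor of 24.701

Calculate both shifts using Δλ = λ_C(1 - cos θ):

For θ₁ = 22°:
Δλ₁ = 2.4263 × (1 - cos(22°))
Δλ₁ = 2.4263 × 0.0728
Δλ₁ = 0.1767 pm

For θ₂ = 143°:
Δλ₂ = 2.4263 × (1 - cos(143°))
Δλ₂ = 2.4263 × 1.7986
Δλ₂ = 4.3640 pm

The 143° angle produces the larger shift.
Ratio: 4.3640/0.1767 = 24.701

(Intermediate values are shown rounded; full precision is carried through to the final answer.)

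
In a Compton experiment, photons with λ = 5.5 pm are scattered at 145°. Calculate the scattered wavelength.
9.9138 pm

Using the Compton scattering formula:
λ' = λ + Δλ = λ + λ_C(1 - cos θ)

Given:
- Initial wavelength λ = 5.5 pm
- Scattering angle θ = 145°
- Compton wavelength λ_C ≈ 2.4263 pm

Calculate the shift:
Δλ = 2.4263 × (1 - cos(145°))
Δλ = 2.4263 × 1.8192
Δλ = 4.4138 pm

Final wavelength:
λ' = 5.5 + 4.4138 = 9.9138 pm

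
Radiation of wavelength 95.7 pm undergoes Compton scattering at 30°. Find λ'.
96.0251 pm

Using the Compton formula: λ' = λ + λ_C(1 − cos θ)

For θ = 30°, cos θ = √3/2 (exact) ≈ 0.8660, so:
1 − cos 30° = 1 − (√3/2) ≈ 0.1340

Δλ = λ_C × 0.1340 = 2.4263 × 0.1340 = 0.3251 pm

λ' = 95.7 + 0.3251 = 96.0251 pm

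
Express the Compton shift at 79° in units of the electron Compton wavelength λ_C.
0.8092 λ_C

The Compton shift formula is:
Δλ = λ_C(1 - cos θ)

Dividing both sides by λ_C:
Δλ/λ_C = 1 - cos θ

For θ = 79°:
Δλ/λ_C = 1 - cos(79°)
Δλ/λ_C = 1 - 0.1908
Δλ/λ_C = 0.8092

This means the shift is 0.8092 × λ_C = 1.9633 pm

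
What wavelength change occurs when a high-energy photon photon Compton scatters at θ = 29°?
0.3042 pm

Using the Compton scattering formula:
Δλ = λ_C(1 - cos θ)

where λ_C = h/(m_e·c) ≈ 2.4263 pm is the Compton wavelength of an electron.

For θ = 29°:
cos(29°) = 0.8746
1 - cos(29°) = 0.1254

Δλ = 2.4263 × 0.1254
Δλ = 0.3042 pm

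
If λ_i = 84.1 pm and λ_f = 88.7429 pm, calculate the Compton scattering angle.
156.00°

First find the wavelength shift:
Δλ = λ' - λ = 88.7429 - 84.1 = 4.6429 pm

Using Δλ = λ_C(1 - cos θ), with λ_C = h/(m_e·c) ≈ 2.42631024 pm:
cos θ = 1 - Δλ/λ_C
cos θ = 1 - 4.6429/2.42631024
cos θ = -0.913564

θ = arccos(-0.913564)
θ = 156.00°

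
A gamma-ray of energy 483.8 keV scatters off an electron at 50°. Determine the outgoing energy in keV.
361.5307 keV

First convert energy to wavelength:
λ = hc/E, with hc ≈ 1239.842 keV·pm (i.e. 1239.842 eV·nm)

For E = 483.8 keV = 483800 eV:
λ = 1239.842 keV·pm / 483.8 keV
λ = 2.5627 pm

Calculate the Compton shift:
Δλ = λ_C(1 - cos(50°)) = 2.4263 × 0.3572
Δλ = 0.8667 pm

Final wavelength:
λ' = 2.5627 + 0.8667 = 3.4294 pm

Final energy:
E' = hc/λ' = 1239.842 / 3.4294 = 361.5307 keV

(Intermediate values are shown rounded; full precision is carried through to the final answer.)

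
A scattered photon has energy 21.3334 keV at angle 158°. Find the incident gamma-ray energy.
23.2000 keV

Convert final energy to wavelength (hc ≈ 1239.842 keV·pm):
λ' = hc/E' = 1239.842 / 21.3334 = 58.1174 pm

Calculate the Compton shift:
Δλ = λ_C(1 - cos(158°))
Δλ = 2.4263 × (1 - cos(158°))
Δλ = 4.6759 pm

Initial wavelength:
λ = λ' - Δλ = 58.1174 - 4.6759 = 53.4415 pm

Initial energy:
E = hc/λ = 1239.842 / 53.4415 = 23.2000 keV

(Intermediate values are shown rounded; full precision is carried through to the final answer.)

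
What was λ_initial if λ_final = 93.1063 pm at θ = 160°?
88.4000 pm

From λ' = λ + Δλ, we have λ = λ' - Δλ

First calculate the Compton shift:
Δλ = λ_C(1 - cos θ)
Δλ = 2.4263 × (1 - cos(160°))
Δλ = 2.4263 × 1.9397
Δλ = 4.7063 pm

Initial wavelength:
λ = λ' - Δλ
λ = 93.1063 - 4.7063
λ = 88.4000 pm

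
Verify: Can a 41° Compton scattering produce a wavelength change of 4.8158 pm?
No, inconsistent

Calculate the expected shift for θ = 41°:

Δλ_expected = λ_C(1 - cos(41°))
Δλ_expected = 2.4263 × (1 - cos(41°))
Δλ_expected = 2.4263 × 0.2453
Δλ_expected = 0.5952 pm

Given shift: 4.8158 pm
Expected shift: 0.5952 pm
Difference: 4.2206 pm

The values do not match. The given shift corresponds to θ ≈ 170.0°, not 41°.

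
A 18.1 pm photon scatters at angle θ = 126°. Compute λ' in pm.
21.9525 pm

Using the Compton scattering formula:
λ' = λ + Δλ = λ + λ_C(1 - cos θ)

Given:
- Initial wavelength λ = 18.1 pm
- Scattering angle θ = 126°
- Compton wavelength λ_C ≈ 2.4263 pm

Calculate the shift:
Δλ = 2.4263 × (1 - cos(126°))
Δλ = 2.4263 × 1.5878
Δλ = 3.8525 pm

Final wavelength:
λ' = 18.1 + 3.8525 = 21.9525 pm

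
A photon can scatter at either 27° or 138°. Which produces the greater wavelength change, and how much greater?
138° produces the larger shift by a factor of 15.993

Calculate both shifts using Δλ = λ_C(1 - cos θ):

For θ₁ = 27°:
Δλ₁ = 2.4263 × (1 - cos(27°))
Δλ₁ = 2.4263 × 0.1090
Δλ₁ = 0.2645 pm

For θ₂ = 138°:
Δλ₂ = 2.4263 × (1 - cos(138°))
Δλ₂ = 2.4263 × 1.7431
Δλ₂ = 4.2294 pm

The 138° angle produces the larger shift.
Ratio: 4.2294/0.2645 = 15.993

(Intermediate values are shown rounded; full precision is carried through to the final answer.)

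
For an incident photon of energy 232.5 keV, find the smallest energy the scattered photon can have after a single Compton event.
121.7289 keV (at θ = 180°)

The scattered photon has minimum energy when its wavelength is maximum, i.e., when the Compton shift Δλ = λ_C(1 − cos θ) is maximum. This occurs at θ = 180° (backscattering), giving Δλ_max = 2λ_C = 4.8526 pm.

Initial wavelength: λ₀ = hc/E₀ = 5.3327 pm
Maximum final wavelength: λ'_max = λ₀ + 2λ_C = 5.3327 + 4.8526 = 10.1853 pm
Minimum final energy: E'_min = hc/λ'_max = 121.7289 keV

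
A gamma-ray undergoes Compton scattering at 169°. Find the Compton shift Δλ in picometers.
4.8080 pm

Using the Compton scattering formula:
Δλ = λ_C(1 - cos θ)

where λ_C = h/(m_e·c) ≈ 2.4263 pm is the Compton wavelength of an electron.

For θ = 169°:
cos(169°) = -0.9816
1 - cos(169°) = 1.9816

Δλ = 2.4263 × 1.9816
Δλ = 4.8080 pm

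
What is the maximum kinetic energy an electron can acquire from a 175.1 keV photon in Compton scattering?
71.2031 keV

Maximum energy transfer occurs at θ = 180° (backscattering).

Initial photon: E₀ = 175.1 keV → λ₀ = 7.0808 pm

Maximum Compton shift (at 180°):
Δλ_max = 2λ_C = 2 × 2.4263 = 4.8526 pm

Final wavelength:
λ' = 7.0808 + 4.8526 = 11.9334 pm

Minimum photon energy (maximum energy to electron):
E'_min = hc/λ' = 103.8969 keV

Maximum electron kinetic energy:
K_max = E₀ - E'_min = 175.1000 - 103.8969 = 71.2031 keV

(Intermediate values are shown rounded; full precision is carried through to the final answer.)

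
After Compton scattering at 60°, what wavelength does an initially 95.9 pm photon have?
97.1132 pm

Using the Compton formula: λ' = λ + λ_C(1 − cos θ)

For θ = 60°, cos θ = 1/2 (exact) = 0.5000, so:
1 − cos 60° = 1 − (1/2) = 0.5000

Δλ = λ_C × 0.5000 = 2.4263 × 0.5000 = 1.2132 pm

λ' = 95.9 + 1.2132 = 97.1132 pm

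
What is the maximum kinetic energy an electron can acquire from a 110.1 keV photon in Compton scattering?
33.1565 keV

Maximum energy transfer occurs at θ = 180° (backscattering).

Initial photon: E₀ = 110.1 keV → λ₀ = 11.2611 pm

Maximum Compton shift (at 180°):
Δλ_max = 2λ_C = 2 × 2.4263 = 4.8526 pm

Final wavelength:
λ' = 11.2611 + 4.8526 = 16.1137 pm

Minimum photon energy (maximum energy to electron):
E'_min = hc/λ' = 76.9435 keV

Maximum electron kinetic energy:
K_max = E₀ - E'_min = 110.1000 - 76.9435 = 33.1565 keV

(Intermediate values are shown rounded; full precision is carried through to the final answer.)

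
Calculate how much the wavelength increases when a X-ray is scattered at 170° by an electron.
4.8158 pm

Using the Compton scattering formula:
Δλ = λ_C(1 - cos θ)

where λ_C = h/(m_e·c) ≈ 2.4263 pm is the Compton wavelength of an electron.

For θ = 170°:
cos(170°) = -0.9848
1 - cos(170°) = 1.9848

Δλ = 2.4263 × 1.9848
Δλ = 4.8158 pm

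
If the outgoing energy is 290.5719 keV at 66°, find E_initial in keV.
438.5000 keV

Convert final energy to wavelength (hc ≈ 1239.842 keV·pm):
λ' = hc/E' = 1239.842 / 290.5719 = 4.2669 pm

Calculate the Compton shift:
Δλ = λ_C(1 - cos(66°))
Δλ = 2.4263 × (1 - cos(66°))
Δλ = 1.4394 pm

Initial wavelength:
λ = λ' - Δλ = 4.2669 - 1.4394 = 2.8275 pm

Initial energy:
E = hc/λ = 1239.842 / 2.8275 = 438.5000 keV

(Intermediate values are shown rounded; full precision is carried through to the final answer.)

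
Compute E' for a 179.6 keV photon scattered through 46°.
162.1937 keV

First convert energy to wavelength:
λ = hc/E, with hc ≈ 1239.842 keV·pm (i.e. 1239.842 eV·nm)

For E = 179.6 keV = 179600 eV:
λ = 1239.842 keV·pm / 179.6 keV
λ = 6.9034 pm

Calculate the Compton shift:
Δλ = λ_C(1 - cos(46°)) = 2.4263 × 0.3053
Δλ = 0.7409 pm

Final wavelength:
λ' = 6.9034 + 0.7409 = 7.6442 pm

Final energy:
E' = hc/λ' = 1239.842 / 7.6442 = 162.1937 keV

(Intermediate values are shown rounded; full precision is carried through to the final answer.)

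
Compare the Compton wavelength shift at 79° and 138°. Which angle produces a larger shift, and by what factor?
138° produces the larger shift by a factor of 2.154

Calculate both shifts using Δλ = λ_C(1 - cos θ):

For θ₁ = 79°:
Δλ₁ = 2.4263 × (1 - cos(79°))
Δλ₁ = 2.4263 × 0.8092
Δλ₁ = 1.9633 pm

For θ₂ = 138°:
Δλ₂ = 2.4263 × (1 - cos(138°))
Δλ₂ = 2.4263 × 1.7431
Δλ₂ = 4.2294 pm

The 138° angle produces the larger shift.
Ratio: 4.2294/1.9633 = 2.154

(Intermediate values are shown rounded; full precision is carried through to the final answer.)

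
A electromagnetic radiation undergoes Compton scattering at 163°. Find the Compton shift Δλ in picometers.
4.7466 pm

Using the Compton scattering formula:
Δλ = λ_C(1 - cos θ)

where λ_C = h/(m_e·c) ≈ 2.4263 pm is the Compton wavelength of an electron.

For θ = 163°:
cos(163°) = -0.9563
1 - cos(163°) = 1.9563

Δλ = 2.4263 × 1.9563
Δλ = 4.7466 pm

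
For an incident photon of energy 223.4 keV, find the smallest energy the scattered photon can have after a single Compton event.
119.1870 keV (at θ = 180°)

The scattered photon has minimum energy when its wavelength is maximum, i.e., when the Compton shift Δλ = λ_C(1 − cos θ) is maximum. This occurs at θ = 180° (backscattering), giving Δλ_max = 2λ_C = 4.8526 pm.

Initial wavelength: λ₀ = hc/E₀ = 5.5499 pm
Maximum final wavelength: λ'_max = λ₀ + 2λ_C = 5.5499 + 4.8526 = 10.4025 pm
Minimum final energy: E'_min = hc/λ'_max = 119.1870 keV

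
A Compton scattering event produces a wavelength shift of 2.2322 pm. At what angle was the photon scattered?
85.41°

From the Compton formula Δλ = λ_C(1 - cos θ), we can solve for θ:

cos θ = 1 - Δλ/λ_C

Given:
- Δλ = 2.2322 pm
- λ_C = h/(m_e·c) ≈ 2.42631024 pm

cos θ = 1 - 2.2322/2.42631024
cos θ = 1 - 0.919998
cos θ = 0.080002

θ = arccos(0.080002)
θ = 85.41°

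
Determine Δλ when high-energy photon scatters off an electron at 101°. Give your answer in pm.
2.8893 pm

Using the Compton scattering formula:
Δλ = λ_C(1 - cos θ)

where λ_C = h/(m_e·c) ≈ 2.4263 pm is the Compton wavelength of an electron.

For θ = 101°:
cos(101°) = -0.1908
1 - cos(101°) = 1.1908

Δλ = 2.4263 × 1.1908
Δλ = 2.8893 pm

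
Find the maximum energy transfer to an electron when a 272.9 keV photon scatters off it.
140.9434 keV

Maximum energy transfer occurs at θ = 180° (backscattering).

Initial photon: E₀ = 272.9 keV → λ₀ = 4.5432 pm

Maximum Compton shift (at 180°):
Δλ_max = 2λ_C = 2 × 2.4263 = 4.8526 pm

Final wavelength:
λ' = 4.5432 + 4.8526 = 9.3958 pm

Minimum photon energy (maximum energy to electron):
E'_min = hc/λ' = 131.9566 keV

Maximum electron kinetic energy:
K_max = E₀ - E'_min = 272.9000 - 131.9566 = 140.9434 keV

(Intermediate values are shown rounded; full precision is carried through to the final answer.)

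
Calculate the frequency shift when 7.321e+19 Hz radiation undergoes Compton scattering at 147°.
3.817e+19 Hz (decrease)

Convert frequency to wavelength (c = 299792458 m/s):
λ₀ = c/f₀ = 299792458/7.321e+19 = 4.0949660e-12 m = 4.0950 pm

Calculate Compton shift:
Δλ = λ_C(1 - cos(147°)) = 4.4612 pm

Final wavelength:
λ' = λ₀ + Δλ = 4.0950 + 4.4612 = 8.5562 pm

Final frequency:
f' = c/λ' = 299792458/8.5561512e-12 = 3.5038238e+19 Hz

Frequency shift (decrease):
Δf = f₀ - f' = 7.321e+19 - 3.5038238e+19 = 3.817e+19 Hz

(Intermediate values are shown rounded; full precision is carried through to the final answer.)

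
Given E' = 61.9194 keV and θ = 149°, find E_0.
79.9000 keV

Convert final energy to wavelength (hc ≈ 1239.842 keV·pm):
λ' = hc/E' = 1239.842 / 61.9194 = 20.0235 pm

Calculate the Compton shift:
Δλ = λ_C(1 - cos(149°))
Δλ = 2.4263 × (1 - cos(149°))
Δλ = 4.5061 pm

Initial wavelength:
λ = λ' - Δλ = 20.0235 - 4.5061 = 15.5174 pm

Initial energy:
E = hc/λ = 1239.842 / 15.5174 = 79.9000 keV

(Intermediate values are shown rounded; full precision is carried through to the final answer.)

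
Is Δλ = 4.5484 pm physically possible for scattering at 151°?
Yes, consistent

Calculate the expected shift for θ = 151°:

Δλ_expected = λ_C(1 - cos(151°))
Δλ_expected = 2.4263 × (1 - cos(151°))
Δλ_expected = 2.4263 × 1.8746
Δλ_expected = 4.5484 pm

Given shift: 4.5484 pm
Expected shift: 4.5484 pm
Difference: 0.0000 pm

The values match. This is consistent with Compton scattering at the stated angle.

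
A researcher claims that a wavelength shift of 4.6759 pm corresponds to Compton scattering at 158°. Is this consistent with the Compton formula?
Yes, consistent

Calculate the expected shift for θ = 158°:

Δλ_expected = λ_C(1 - cos(158°))
Δλ_expected = 2.4263 × (1 - cos(158°))
Δλ_expected = 2.4263 × 1.9272
Δλ_expected = 4.6759 pm

Given shift: 4.6759 pm
Expected shift: 4.6759 pm
Difference: 0.0000 pm

The values match. This is consistent with Compton scattering at the stated angle.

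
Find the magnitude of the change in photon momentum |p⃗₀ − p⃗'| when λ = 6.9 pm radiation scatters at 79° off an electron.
1.0987e-22 kg·m/s

Photon momentum magnitude is p = h/λ.

Initial momentum:
p₀ = h/λ = 6.6261e-34/6.9000e-12 = 9.6030e-23 kg·m/s

After scattering:
λ' = λ + Δλ = 6.9 + 1.9633 = 8.8633 pm
p' = h/λ' = 6.6261e-34/8.8633e-12 = 7.4758e-23 kg·m/s

Momentum is a vector; the scattered photon's direction makes angle θ = 79° with the incident direction. The magnitude of the vector change Δp⃗ = p⃗₀ − p⃗' is found from the law of cosines:
|Δp⃗|² = p₀² + p'² − 2p₀p'cos θ
|Δp⃗|² = (9.6030e-23)² + (7.4758e-23)² − 2·9.6030e-23·7.4758e-23·cos(79°)
|Δp⃗| = 1.0987e-22 kg·m/s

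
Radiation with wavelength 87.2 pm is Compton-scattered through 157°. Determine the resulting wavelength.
91.8597 pm

Using the Compton scattering formula:
λ' = λ + Δλ = λ + λ_C(1 - cos θ)

Given:
- Initial wavelength λ = 87.2 pm
- Scattering angle θ = 157°
- Compton wavelength λ_C ≈ 2.4263 pm

Calculate the shift:
Δλ = 2.4263 × (1 - cos(157°))
Δλ = 2.4263 × 1.9205
Δλ = 4.6597 pm

Final wavelength:
λ' = 87.2 + 4.6597 = 91.8597 pm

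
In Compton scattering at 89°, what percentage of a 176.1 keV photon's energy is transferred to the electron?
0.2530 (or 25.30%)

Calculate initial and final photon energies:

Initial: E₀ = 176.1 keV → λ₀ = 7.0406 pm
Compton shift: Δλ = 2.3840 pm
Final wavelength: λ' = 9.4245 pm
Final energy: E' = 131.5549 keV

Fractional energy loss:
(E₀ - E')/E₀ = (176.1000 - 131.5549)/176.1000
= 44.5451/176.1000
= 0.2530
= 25.30%

(Intermediate values are shown rounded; full precision is carried through to the final answer.)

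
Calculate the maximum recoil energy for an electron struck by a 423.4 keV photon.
264.0561 keV

Maximum energy transfer occurs at θ = 180° (backscattering).

Initial photon: E₀ = 423.4 keV → λ₀ = 2.9283 pm

Maximum Compton shift (at 180°):
Δλ_max = 2λ_C = 2 × 2.4263 = 4.8526 pm

Final wavelength:
λ' = 2.9283 + 4.8526 = 7.7809 pm

Minimum photon energy (maximum energy to electron):
E'_min = hc/λ' = 159.3439 keV

Maximum electron kinetic energy:
K_max = E₀ - E'_min = 423.4000 - 159.3439 = 264.0561 keV

(Intermediate values are shown rounded; full precision is carried through to the final answer.)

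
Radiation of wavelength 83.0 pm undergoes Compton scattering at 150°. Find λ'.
87.5276 pm

Using the Compton formula: λ' = λ + λ_C(1 − cos θ)

For θ = 150°, cos θ = -√3/2 (exact) ≈ -0.8660, so:
1 − cos 150° = 1 − (-√3/2) ≈ 1.8660

Δλ = λ_C × 1.8660 = 2.4263 × 1.8660 = 4.5276 pm

λ' = 83.0 + 4.5276 = 87.5276 pm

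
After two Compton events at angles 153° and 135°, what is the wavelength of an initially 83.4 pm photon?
92.1301 pm

Apply Compton shift twice:

First scattering at θ₁ = 153°:
Δλ₁ = λ_C(1 - cos(153°))
Δλ₁ = 2.4263 × 1.8910
Δλ₁ = 4.5882 pm

After first scattering:
λ₁ = 83.4 + 4.5882 = 87.9882 pm

Second scattering at θ₂ = 135°:
Δλ₂ = λ_C(1 - cos(135°))
Δλ₂ = 2.4263 × 1.7071
Δλ₂ = 4.1420 pm

Final wavelength:
λ₂ = 87.9882 + 4.1420 = 92.1301 pm

Total shift: Δλ_total = 4.5882 + 4.1420 = 8.7301 pm

(Intermediate values are shown rounded; full precision is carried through to the final answer.)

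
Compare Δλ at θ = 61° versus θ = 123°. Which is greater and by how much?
123° produces the larger shift by a factor of 2.998

Calculate both shifts using Δλ = λ_C(1 - cos θ):

For θ₁ = 61°:
Δλ₁ = 2.4263 × (1 - cos(61°))
Δλ₁ = 2.4263 × 0.5152
Δλ₁ = 1.2500 pm

For θ₂ = 123°:
Δλ₂ = 2.4263 × (1 - cos(123°))
Δλ₂ = 2.4263 × 1.5446
Δλ₂ = 3.7478 pm

The 123° angle produces the larger shift.
Ratio: 3.7478/1.2500 = 2.998

(Intermediate values are shown rounded; full precision is carried through to the final answer.)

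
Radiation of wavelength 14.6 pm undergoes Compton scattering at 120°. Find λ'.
18.2395 pm

Using the Compton formula: λ' = λ + λ_C(1 − cos θ)

For θ = 120°, cos θ = -1/2 (exact) = -0.5000, so:
1 − cos 120° = 1 − (-1/2) = 1.5000

Δλ = λ_C × 1.5000 = 2.4263 × 1.5000 = 3.6395 pm

λ' = 14.6 + 3.6395 = 18.2395 pm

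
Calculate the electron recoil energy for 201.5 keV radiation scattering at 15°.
2.6715 keV

By energy conservation: K_e = E_initial - E_final

First find the scattered photon energy:
Initial wavelength: λ = hc/E = 6.1531 pm
Compton shift: Δλ = λ_C(1 - cos(15°)) = 0.0827 pm
Final wavelength: λ' = 6.1531 + 0.0827 = 6.2357 pm
Final photon energy: E' = hc/λ' = 198.8285 keV

Electron kinetic energy:
K_e = E - E' = 201.5000 - 198.8285 = 2.6715 keV

(Intermediate values are shown rounded; full precision is carried through to the final answer.)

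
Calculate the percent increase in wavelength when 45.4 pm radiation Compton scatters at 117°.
7.7706%

Calculate the Compton shift:
Δλ = λ_C(1 - cos(117°))
Δλ = 2.4263 × (1 - cos(117°))
Δλ = 2.4263 × 1.4540
Δλ = 3.5278 pm

Percentage change:
(Δλ/λ₀) × 100 = (3.5278/45.4) × 100
= 7.7706%

(Intermediate values are shown rounded; full precision is carried through to the final answer.)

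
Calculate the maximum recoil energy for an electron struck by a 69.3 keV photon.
14.7860 keV

Maximum energy transfer occurs at θ = 180° (backscattering).

Initial photon: E₀ = 69.3 keV → λ₀ = 17.8909 pm

Maximum Compton shift (at 180°):
Δλ_max = 2λ_C = 2 × 2.4263 = 4.8526 pm

Final wavelength:
λ' = 17.8909 + 4.8526 = 22.7436 pm

Minimum photon energy (maximum energy to electron):
E'_min = hc/λ' = 54.5140 keV

Maximum electron kinetic energy:
K_max = E₀ - E'_min = 69.3000 - 54.5140 = 14.7860 keV

(Intermediate values are shown rounded; full precision is carried through to the final answer.)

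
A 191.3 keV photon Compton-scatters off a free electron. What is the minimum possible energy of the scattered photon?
109.3937 keV (at θ = 180°)

The scattered photon has minimum energy when its wavelength is maximum, i.e., when the Compton shift Δλ = λ_C(1 − cos θ) is maximum. This occurs at θ = 180° (backscattering), giving Δλ_max = 2λ_C = 4.8526 pm.

Initial wavelength: λ₀ = hc/E₀ = 6.4811 pm
Maximum final wavelength: λ'_max = λ₀ + 2λ_C = 6.4811 + 4.8526 = 11.3338 pm
Minimum final energy: E'_min = hc/λ'_max = 109.3937 keV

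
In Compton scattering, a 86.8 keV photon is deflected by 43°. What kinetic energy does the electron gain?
3.7881 keV

By energy conservation: K_e = E_initial - E_final

First find the scattered photon energy:
Initial wavelength: λ = hc/E = 14.2839 pm
Compton shift: Δλ = λ_C(1 - cos(43°)) = 0.6518 pm
Final wavelength: λ' = 14.2839 + 0.6518 = 14.9357 pm
Final photon energy: E' = hc/λ' = 83.0119 keV

Electron kinetic energy:
K_e = E - E' = 86.8000 - 83.0119 = 3.7881 keV

(Intermediate values are shown rounded; full precision is carried through to the final answer.)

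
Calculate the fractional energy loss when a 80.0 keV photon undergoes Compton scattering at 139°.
0.2155 (or 21.55%)

Calculate initial and final photon energies:

Initial: E₀ = 80.0 keV → λ₀ = 15.4980 pm
Compton shift: Δλ = 4.2575 pm
Final wavelength: λ' = 19.7555 pm
Final energy: E' = 62.7593 keV

Fractional energy loss:
(E₀ - E')/E₀ = (80.0000 - 62.7593)/80.0000
= 17.2407/80.0000
= 0.2155
= 21.55%

(Intermediate values are shown rounded; full precision is carried through to the final answer.)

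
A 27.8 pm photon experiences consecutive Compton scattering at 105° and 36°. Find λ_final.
31.3177 pm

Apply Compton shift twice:

First scattering at θ₁ = 105°:
Δλ₁ = λ_C(1 - cos(105°))
Δλ₁ = 2.4263 × 1.2588
Δλ₁ = 3.0543 pm

After first scattering:
λ₁ = 27.8 + 3.0543 = 30.8543 pm

Second scattering at θ₂ = 36°:
Δλ₂ = λ_C(1 - cos(36°))
Δλ₂ = 2.4263 × 0.1910
Δλ₂ = 0.4634 pm

Final wavelength:
λ₂ = 30.8543 + 0.4634 = 31.3177 pm

Total shift: Δλ_total = 3.0543 + 0.4634 = 3.5177 pm

(Intermediate values are shown rounded; full precision is carried through to the final answer.)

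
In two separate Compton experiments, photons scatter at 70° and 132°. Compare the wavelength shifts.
132° produces the larger shift by a factor of 2.537

Calculate both shifts using Δλ = λ_C(1 - cos θ):

For θ₁ = 70°:
Δλ₁ = 2.4263 × (1 - cos(70°))
Δλ₁ = 2.4263 × 0.6580
Δλ₁ = 1.5965 pm

For θ₂ = 132°:
Δλ₂ = 2.4263 × (1 - cos(132°))
Δλ₂ = 2.4263 × 1.6691
Δλ₂ = 4.0498 pm

The 132° angle produces the larger shift.
Ratio: 4.0498/1.5965 = 2.537

(Intermediate values are shown rounded; full precision is carried through to the final answer.)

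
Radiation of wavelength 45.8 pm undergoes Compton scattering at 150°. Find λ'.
50.3276 pm

Using the Compton formula: λ' = λ + λ_C(1 − cos θ)

For θ = 150°, cos θ = -√3/2 (exact) ≈ -0.8660, so:
1 − cos 150° = 1 − (-√3/2) ≈ 1.8660

Δλ = λ_C × 1.8660 = 2.4263 × 1.8660 = 4.5276 pm

λ' = 45.8 + 4.5276 = 50.3276 pm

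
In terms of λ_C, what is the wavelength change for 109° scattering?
1.3256 λ_C

The Compton shift formula is:
Δλ = λ_C(1 - cos θ)

Dividing both sides by λ_C:
Δλ/λ_C = 1 - cos θ

For θ = 109°:
Δλ/λ_C = 1 - cos(109°)
Δλ/λ_C = 1 - -0.3256
Δλ/λ_C = 1.3256

This means the shift is 1.3256 × λ_C = 3.2162 pm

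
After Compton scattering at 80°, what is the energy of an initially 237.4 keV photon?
171.5434 keV

First convert energy to wavelength:
λ = hc/E, with hc ≈ 1239.842 keV·pm (i.e. 1239.842 eV·nm)

For E = 237.4 keV = 237400 eV:
λ = 1239.842 keV·pm / 237.4 keV
λ = 5.2226 pm

Calculate the Compton shift:
Δλ = λ_C(1 - cos(80°)) = 2.4263 × 0.8264
Δλ = 2.0050 pm

Final wavelength:
λ' = 5.2226 + 2.0050 = 7.2276 pm

Final energy:
E' = hc/λ' = 1239.842 / 7.2276 = 171.5434 keV

(Intermediate values are shown rounded; full precision is carried through to the final answer.)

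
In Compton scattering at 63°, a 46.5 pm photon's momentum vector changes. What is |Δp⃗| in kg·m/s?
1.4688e-23 kg·m/s

Photon momentum magnitude is p = h/λ.

Initial momentum:
p₀ = h/λ = 6.6261e-34/4.6500e-11 = 1.4250e-23 kg·m/s

After scattering:
λ' = λ + Δλ = 46.5 + 1.3248 = 47.8248 pm
p' = h/λ' = 6.6261e-34/4.7825e-11 = 1.3855e-23 kg·m/s

Momentum is a vector; the scattered photon's direction makes angle θ = 63° with the incident direction. The magnitude of the vector change Δp⃗ = p⃗₀ − p⃗' is found from the law of cosines:
|Δp⃗|² = p₀² + p'² − 2p₀p'cos θ
|Δp⃗|² = (1.4250e-23)² + (1.3855e-23)² − 2·1.4250e-23·1.3855e-23·cos(63°)
|Δp⃗| = 1.4688e-23 kg·m/s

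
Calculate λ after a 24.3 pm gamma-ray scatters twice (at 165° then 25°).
29.2973 pm

Apply Compton shift twice:

First scattering at θ₁ = 165°:
Δλ₁ = λ_C(1 - cos(165°))
Δλ₁ = 2.4263 × 1.9659
Δλ₁ = 4.7699 pm

After first scattering:
λ₁ = 24.3 + 4.7699 = 29.0699 pm

Second scattering at θ₂ = 25°:
Δλ₂ = λ_C(1 - cos(25°))
Δλ₂ = 2.4263 × 0.0937
Δλ₂ = 0.2273 pm

Final wavelength:
λ₂ = 29.0699 + 0.2273 = 29.2973 pm

Total shift: Δλ_total = 4.7699 + 0.2273 = 4.9973 pm

(Intermediate values are shown rounded; full precision is carried through to the final answer.)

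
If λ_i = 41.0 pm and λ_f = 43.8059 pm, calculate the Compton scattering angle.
99.00°

First find the wavelength shift:
Δλ = λ' - λ = 43.8059 - 41.0 = 2.8059 pm

Using Δλ = λ_C(1 - cos θ), with λ_C = h/(m_e·c) ≈ 2.42631024 pm:
cos θ = 1 - Δλ/λ_C
cos θ = 1 - 2.8059/2.42631024
cos θ = -0.156447

θ = arccos(-0.156447)
θ = 99.00°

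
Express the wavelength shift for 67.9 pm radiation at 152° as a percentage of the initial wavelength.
6.7284%

Calculate the Compton shift:
Δλ = λ_C(1 - cos(152°))
Δλ = 2.4263 × (1 - cos(152°))
Δλ = 2.4263 × 1.8829
Δλ = 4.5686 pm

Percentage change:
(Δλ/λ₀) × 100 = (4.5686/67.9) × 100
= 6.7284%

(Intermediate values are shown rounded; full precision is carried through to the final answer.)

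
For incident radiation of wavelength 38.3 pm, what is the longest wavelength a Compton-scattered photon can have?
43.1526 pm (at θ = 180°)

The Compton shift is Δλ = λ_C(1 − cos θ).

Since cos θ ranges from −1 to 1, the factor (1 − cos θ) ranges from 0 to 2; the maximum shift occurs at θ = 180° (backscattering):
Δλ_max = 2λ_C = 2 × 2.4263 pm = 4.8526 pm

Maximum scattered wavelength:
λ'_max = λ₀ + Δλ_max = 38.3 + 4.8526 = 43.1526 pm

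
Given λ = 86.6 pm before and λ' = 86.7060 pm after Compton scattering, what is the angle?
17.00°

First find the wavelength shift:
Δλ = λ' - λ = 86.7060 - 86.6 = 0.1060 pm

Using Δλ = λ_C(1 - cos θ), with λ_C = h/(m_e·c) ≈ 2.42631024 pm:
cos θ = 1 - Δλ/λ_C
cos θ = 1 - 0.1060/2.42631024
cos θ = 0.956312

θ = arccos(0.956312)
θ = 17.00°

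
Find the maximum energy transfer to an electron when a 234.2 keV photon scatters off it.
112.0067 keV

Maximum energy transfer occurs at θ = 180° (backscattering).

Initial photon: E₀ = 234.2 keV → λ₀ = 5.2939 pm

Maximum Compton shift (at 180°):
Δλ_max = 2λ_C = 2 × 2.4263 = 4.8526 pm

Final wavelength:
λ' = 5.2939 + 4.8526 = 10.1466 pm

Minimum photon energy (maximum energy to electron):
E'_min = hc/λ' = 122.1933 keV

Maximum electron kinetic energy:
K_max = E₀ - E'_min = 234.2000 - 122.1933 = 112.0067 keV

(Intermediate values are shown rounded; full precision is carried through to the final answer.)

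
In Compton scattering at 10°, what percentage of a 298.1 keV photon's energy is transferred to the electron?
0.0088 (or 0.88%)

Calculate initial and final photon energies:

Initial: E₀ = 298.1 keV → λ₀ = 4.1591 pm
Compton shift: Δλ = 0.0369 pm
Final wavelength: λ' = 4.1960 pm
Final energy: E' = 295.4813 keV

Fractional energy loss:
(E₀ - E')/E₀ = (298.1000 - 295.4813)/298.1000
= 2.6187/298.1000
= 0.0088
= 0.88%

(Intermediate values are shown rounded; full precision is carried through to the final answer.)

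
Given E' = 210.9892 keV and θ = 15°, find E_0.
214.0000 keV

Convert final energy to wavelength (hc ≈ 1239.842 keV·pm):
λ' = hc/E' = 1239.842 / 210.9892 = 5.8763 pm

Calculate the Compton shift:
Δλ = λ_C(1 - cos(15°))
Δλ = 2.4263 × (1 - cos(15°))
Δλ = 0.0827 pm

Initial wavelength:
λ = λ' - Δλ = 5.8763 - 0.0827 = 5.7937 pm

Initial energy:
E = hc/λ = 1239.842 / 5.7937 = 214.0000 keV

(Intermediate values are shown rounded; full precision is carried through to the final answer.)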